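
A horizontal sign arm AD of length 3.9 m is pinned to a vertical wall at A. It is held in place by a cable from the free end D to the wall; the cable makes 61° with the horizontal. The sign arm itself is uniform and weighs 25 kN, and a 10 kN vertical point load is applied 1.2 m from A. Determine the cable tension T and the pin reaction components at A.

ΣM about A: T·sin61°·3.9 − 25·1.95 − 10·1.2 = 0 → T = 60.75/(3.9·0.87462) = 17.8099 ≈ 17.81 kN.
ΣF_x = 0: A_x − T·cos61° = 0 → A_x = 17.8099 × 0.48481 = 8.634 kN.
ΣF_y = 0: A_y + T·sin61° − 25 − 10 = 0 → A_y = 35 − 17.8099 × 0.87462 = 19.42 kN.

T = 17.81 kN, A_x = 8.634 kN, A_y = 19.42 kN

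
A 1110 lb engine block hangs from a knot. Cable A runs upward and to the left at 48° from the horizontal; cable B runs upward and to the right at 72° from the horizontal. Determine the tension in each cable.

ΣF_x = 0: −T_A·cos48° + T_B·cos72° = 0 → T_B = 2.16535·T_A.
ΣF_y = 0: T_A·sin48° + T_B·sin72° = 1110.
Substitute: T_A·(0.743145 + 2.16535·0.951057) = 1110 → T_A = 396.073 ≈ 396.1 lb.
Then T_B = 2.16535 × 396.073 = 857.6 lb.

T_A = 396.1 lb, T_B = 857.6 lb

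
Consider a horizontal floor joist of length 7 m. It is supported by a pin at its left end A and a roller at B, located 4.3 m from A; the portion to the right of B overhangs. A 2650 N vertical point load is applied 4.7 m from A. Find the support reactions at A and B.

A_x = 0, A_y = -246.5 N, B_y = 2897 N

ΣM about A: B_y·4.3 − 2650·4.7 = 0 → B_y = 12455/4.3 = 2896.51 ≈ 2897 N.
ΣF_y = 0: A_y + 2896.51 − 2650 = 0 → A_y = -246.5 N.
ΣF_x = 0: no horizontal applied forces, so A_x = 0.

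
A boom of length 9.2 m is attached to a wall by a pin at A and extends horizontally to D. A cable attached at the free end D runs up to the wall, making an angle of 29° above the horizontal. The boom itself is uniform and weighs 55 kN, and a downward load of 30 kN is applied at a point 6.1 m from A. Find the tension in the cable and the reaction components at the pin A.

T = 97.75 kN, A_x = 85.50 kN, A_y = 37.61 kN

ΣM about A: T·sin29°·9.2 − 55·4.6 − 30·6.1 = 0 → T = 436/(9.2·0.48481) = 97.7523 ≈ 97.75 kN.
ΣF_x = 0: A_x − T·cos29° = 0 → A_x = 97.7523 × 0.87462 = 85.50 kN.
ΣF_y = 0: A_y + T·sin29° − 55 − 30 = 0 → A_y = 85 − 97.7523 × 0.48481 = 37.61 kN.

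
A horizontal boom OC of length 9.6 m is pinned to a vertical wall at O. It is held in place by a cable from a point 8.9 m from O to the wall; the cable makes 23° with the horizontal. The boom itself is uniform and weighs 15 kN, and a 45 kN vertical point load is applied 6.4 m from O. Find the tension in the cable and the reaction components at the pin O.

ΣM about O: T·sin23°·8.9 − 15·4.8 − 45·6.4 = 0 → T = 360/(8.9·0.390731) = 103.522 ≈ 103.5 kN.
ΣF_x = 0: O_x − T·cos23° = 0 → O_x = 103.522 × 0.920505 = 95.29 kN.
ΣF_y = 0: O_y + T·sin23° − 15 − 45 = 0 → O_y = 60 − 103.522 × 0.390731 = 19.55 kN.

T = 103.5 kN, O_x = 95.29 kN, O_y = 19.55 kN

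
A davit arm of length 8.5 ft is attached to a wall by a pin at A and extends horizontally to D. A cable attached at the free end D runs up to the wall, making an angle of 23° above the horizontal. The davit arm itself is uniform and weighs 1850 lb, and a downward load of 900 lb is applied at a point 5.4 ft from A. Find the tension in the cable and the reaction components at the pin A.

ΣM about A: T·sin23°·8.5 − 1850·4.25 − 900·5.4 = 0 → T = 12722.5/(8.5·0.390731) = 3830.68 ≈ 3831 lb.
ΣF_x = 0: A_x − T·cos23° = 0 → A_x = 3830.68 × 0.920505 = 3526 lb.
ΣF_y = 0: A_y + T·sin23° − 1850 − 900 = 0 → A_y = 2750 − 3830.68 × 0.390731 = 1253 lb.

T = 3831 lb, A_x = 3526 lb, A_y = 1253 lb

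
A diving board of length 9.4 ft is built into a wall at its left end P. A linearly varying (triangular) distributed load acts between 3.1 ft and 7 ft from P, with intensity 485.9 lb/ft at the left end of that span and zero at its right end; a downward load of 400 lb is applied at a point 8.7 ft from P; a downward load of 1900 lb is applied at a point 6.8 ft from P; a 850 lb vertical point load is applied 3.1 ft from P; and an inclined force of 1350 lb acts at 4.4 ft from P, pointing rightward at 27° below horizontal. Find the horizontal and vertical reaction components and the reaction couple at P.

Resultant of the triangular load: ½ × 485.9 × 3.9 = 947.505 lb, acting at 4.4 ft from P (one-third of the span from the peak).
ΣF_x = 0: P_x + 1350·cos27° = 0 → P_x = -1203 lb.
ΣF_y = 0: P_y − ½·485.9·3.9 − 400 − 1900 − 850 − 1350·sin27° = 0 → P_y = 4710 lb.
ΣM about P: M_P − (½·485.9·3.9)·4.4 − 400·8.7 − 1900·6.8 − 850·3.1 − 1350·sin27°·4.4 = 0 → M_P = 25900 lb·ft.

P_x = -1203 lb, P_y = 4710 lb, M_P = 25900 lb·ft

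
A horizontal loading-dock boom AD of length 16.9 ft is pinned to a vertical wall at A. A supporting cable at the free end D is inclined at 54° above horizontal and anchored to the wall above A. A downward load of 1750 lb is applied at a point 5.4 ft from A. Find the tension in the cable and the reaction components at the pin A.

T = 691.2 lb, A_x = 406.3 lb, A_y = 1191 lb

ΣM about A: T·sin54°·16.9 − 1750·5.4 = 0 → T = 9450/(16.9·0.809017) = 691.174 ≈ 691.2 lb.
ΣF_x = 0: A_x − T·cos54° = 0 → A_x = 691.174 × 0.587785 = 406.3 lb.
ΣF_y = 0: A_y + T·sin54° − 1750 = 0 → A_y = 1750 − 691.174 × 0.809017 = 1191 lb.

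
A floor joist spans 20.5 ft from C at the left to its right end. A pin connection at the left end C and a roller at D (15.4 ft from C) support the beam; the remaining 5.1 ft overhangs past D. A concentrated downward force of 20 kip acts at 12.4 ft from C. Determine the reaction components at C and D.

C_x = 0, C_y = 3.896 kip, D_y = 16.10 kip

ΣM about C: D_y·15.4 − 20·12.4 = 0 → D_y = 248/15.4 = 16.1039 ≈ 16.10 kip.
ΣF_y = 0: C_y + 16.1039 − 20 = 0 → C_y = 3.896 kip.
ΣF_x = 0: no horizontal applied forces, so C_x = 0.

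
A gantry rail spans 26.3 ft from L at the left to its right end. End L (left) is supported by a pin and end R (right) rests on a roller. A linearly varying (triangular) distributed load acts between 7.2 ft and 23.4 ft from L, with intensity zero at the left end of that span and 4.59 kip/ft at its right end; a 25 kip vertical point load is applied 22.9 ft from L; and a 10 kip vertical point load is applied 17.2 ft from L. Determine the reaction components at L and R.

Resultant of the triangular load: ½ × 4.59 × 16.2 = 37.179 kip, acting at 18 ft from L (one-third of the span from the peak).
ΣM about L: R_y·26.3 − (½·4.59·16.2)·18 − 25·22.9 − 10·17.2 = 0 → R_y = 1413.722/26.3 = 53.7537 ≈ 53.75 kip.
ΣF_y = 0: L_y + 53.7537 − ½·4.59·16.2 − 25 − 10 = 0 → L_y = 18.43 kip.
ΣF_x = 0: no horizontal applied forces, so L_x = 0.

L_x = 0, L_y = 18.43 kip, R_y = 53.75 kip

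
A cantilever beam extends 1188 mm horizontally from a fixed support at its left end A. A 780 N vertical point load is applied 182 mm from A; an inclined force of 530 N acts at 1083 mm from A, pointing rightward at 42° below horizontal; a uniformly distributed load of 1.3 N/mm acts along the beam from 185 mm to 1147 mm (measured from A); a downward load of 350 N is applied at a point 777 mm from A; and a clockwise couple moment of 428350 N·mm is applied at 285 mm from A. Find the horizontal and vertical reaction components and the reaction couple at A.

A_x = -393.9 N, A_y = 2735 N, M_A = 2059000 N·mm

Resultant of the distributed load: 1.3 × 962 = 1250.6 N at 666 mm from A.
ΣF_x = 0: A_x + 530·cos42° = 0 → A_x = -393.9 N.
ΣF_y = 0: A_y − 780 − 530·sin42° − 1.3·962 − 350 = 0 → A_y = 2735 N.
ΣM about A: M_A − 780·182 − 530·sin42°·1083 − (1.3·962)·666 − 350·777 − 428350 = 0 → M_A = 2059000 N·mm.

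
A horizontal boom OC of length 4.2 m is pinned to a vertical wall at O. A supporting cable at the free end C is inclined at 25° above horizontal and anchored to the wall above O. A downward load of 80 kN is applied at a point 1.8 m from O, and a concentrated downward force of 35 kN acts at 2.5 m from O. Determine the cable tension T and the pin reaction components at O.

T = 130.4 kN, O_x = 118.2 kN, O_y = 59.88 kN

ΣM about O: T·sin25°·4.2 − 80·1.8 − 35·2.5 = 0 → T = 231.5/(4.2·0.422618) = 130.423 ≈ 130.4 kN.
ΣF_x = 0: O_x − T·cos25° = 0 → O_x = 130.423 × 0.906308 = 118.2 kN.
ΣF_y = 0: O_y + T·sin25° − 80 − 35 = 0 → O_y = 115 − 130.423 × 0.422618 = 59.88 kN.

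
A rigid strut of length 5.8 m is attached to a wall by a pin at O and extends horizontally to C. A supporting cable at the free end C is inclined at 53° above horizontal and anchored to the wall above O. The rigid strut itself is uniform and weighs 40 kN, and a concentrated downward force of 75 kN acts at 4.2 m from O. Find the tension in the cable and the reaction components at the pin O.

ΣM about O: T·sin53°·5.8 − 40·2.9 − 75·4.2 = 0 → T = 431/(5.8·0.798636) = 93.0466 ≈ 93.05 kN.
ΣF_x = 0: O_x − T·cos53° = 0 → O_x = 93.0466 × 0.601815 = 56.00 kN.
ΣF_y = 0: O_y + T·sin53° − 40 − 75 = 0 → O_y = 115 − 93.0466 × 0.798636 = 40.69 kN.

T = 93.05 kN, O_x = 56.00 kN, O_y = 40.69 kN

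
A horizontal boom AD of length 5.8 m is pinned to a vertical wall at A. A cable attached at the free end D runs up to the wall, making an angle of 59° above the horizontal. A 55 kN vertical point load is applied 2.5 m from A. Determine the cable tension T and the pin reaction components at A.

ΣM about A: T·sin59°·5.8 − 55·2.5 = 0 → T = 137.5/(5.8·0.857167) = 27.6573 ≈ 27.66 kN.
ΣF_x = 0: A_x − T·cos59° = 0 → A_x = 27.6573 × 0.515038 = 14.24 kN.
ΣF_y = 0: A_y + T·sin59° − 55 = 0 → A_y = 55 − 27.6573 × 0.857167 = 31.29 kN.

T = 27.66 kN, A_x = 14.24 kN, A_y = 31.29 kN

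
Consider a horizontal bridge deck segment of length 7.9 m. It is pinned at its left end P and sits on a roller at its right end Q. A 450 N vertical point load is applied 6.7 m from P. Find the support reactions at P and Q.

ΣM about P: Q_y·7.9 − 450·6.7 = 0 → Q_y = 3015/7.9 = 381.646 ≈ 381.6 N.
ΣF_y = 0: P_y + 381.646 − 450 = 0 → P_y = 68.35 N.
ΣF_x = 0: no horizontal applied forces, so P_x = 0.

P_x = 0, P_y = 68.35 N, Q_y = 381.6 N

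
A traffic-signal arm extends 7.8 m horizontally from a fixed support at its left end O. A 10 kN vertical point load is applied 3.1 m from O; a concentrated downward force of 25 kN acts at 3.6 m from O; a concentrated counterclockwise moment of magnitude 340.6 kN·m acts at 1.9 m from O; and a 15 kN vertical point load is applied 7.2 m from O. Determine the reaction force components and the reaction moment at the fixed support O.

ΣF_x = 0: O_x = 0.
ΣF_y = 0: O_y − 10 − 25 − 15 = 0 → O_y = 50.00 kN.
ΣM about O: M_O − 10·3.1 − 25·3.6 + 340.6 − 15·7.2 = 0 → M_O = -111.6 kN·m.

O_x = 0, O_y = 50.00 kN, M_O = -111.6 kN·m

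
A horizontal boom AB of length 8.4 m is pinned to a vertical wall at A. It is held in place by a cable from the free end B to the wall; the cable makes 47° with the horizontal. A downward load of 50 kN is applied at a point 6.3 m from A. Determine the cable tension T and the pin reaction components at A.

T = 51.27 kN, A_x = 34.97 kN, A_y = 12.50 kN

ΣM about A: T·sin47°·8.4 − 50·6.3 = 0 → T = 315/(8.4·0.731354) = 51.2748 ≈ 51.27 kN.
ΣF_x = 0: A_x − T·cos47° = 0 → A_x = 51.2748 × 0.681998 = 34.97 kN.
ΣF_y = 0: A_y + T·sin47° − 50 = 0 → A_y = 50 − 51.2748 × 0.731354 = 12.50 kN.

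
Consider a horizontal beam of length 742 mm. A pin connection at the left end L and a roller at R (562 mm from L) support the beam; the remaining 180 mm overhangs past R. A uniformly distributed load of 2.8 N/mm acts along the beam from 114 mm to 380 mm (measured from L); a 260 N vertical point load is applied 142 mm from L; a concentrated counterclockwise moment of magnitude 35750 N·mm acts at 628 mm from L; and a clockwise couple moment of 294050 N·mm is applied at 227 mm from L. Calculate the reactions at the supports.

Resultant of the distributed load: 2.8 × 266 = 744.8 N at 247 mm from L.
ΣM about L: R_y·562 − (2.8·266)·247 − 260·142 + 35750 − 294050 = 0 → R_y = 479185.6/562 = 852.643 ≈ 852.6 N.
ΣF_y = 0: L_y + 852.643 − 2.8·266 − 260 = 0 → L_y = 152.2 N.
ΣF_x = 0: no horizontal applied forces, so L_x = 0.

L_x = 0, L_y = 152.2 N, R_y = 852.6 N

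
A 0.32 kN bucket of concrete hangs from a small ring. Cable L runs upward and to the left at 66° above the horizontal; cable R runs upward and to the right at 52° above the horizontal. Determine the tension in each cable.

T_L = 0.2231 kN, T_R = 0.1474 kN

ΣF_x = 0: −T_L·cos66° + T_R·cos52° = 0 → T_R = 0.66065·T_L.
ΣF_y = 0: T_L·sin66° + T_R·sin52° = 0.32.
Substitute: T_L·(0.913545 + 0.66065·0.788011) = 0.32 → T_L = 0.22313 ≈ 0.2231 kN.
Then T_R = 0.66065 × 0.22313 = 0.1474 kN.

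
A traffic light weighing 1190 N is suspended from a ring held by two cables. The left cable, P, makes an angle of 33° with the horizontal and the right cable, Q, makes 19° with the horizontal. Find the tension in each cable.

T_P = 1428 N, T_Q = 1267 N

ΣF_x = 0: −T_P·cos33° + T_Q·cos19° = 0 → T_Q = 0.886995·T_P.
ΣF_y = 0: T_P·sin33° + T_Q·sin19° = 1190.
Substitute: T_P·(0.544639 + 0.886995·0.325568) = 1190 → T_P = 1427.86 ≈ 1428 N.
Then T_Q = 0.886995 × 1427.86 = 1267 N.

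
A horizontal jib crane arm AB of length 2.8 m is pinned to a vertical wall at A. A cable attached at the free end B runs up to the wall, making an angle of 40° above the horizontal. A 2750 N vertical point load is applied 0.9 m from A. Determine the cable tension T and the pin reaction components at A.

T = 1375 N, A_x = 1053 N, A_y = 1866 N

ΣM about A: T·sin40°·2.8 − 2750·0.9 = 0 → T = 2475/(2.8·0.642788) = 1375.15 ≈ 1375 N.
ΣF_x = 0: A_x − T·cos40° = 0 → A_x = 1375.15 × 0.766044 = 1053 N.
ΣF_y = 0: A_y + T·sin40° − 2750 = 0 → A_y = 2750 − 1375.15 × 0.642788 = 1866 N.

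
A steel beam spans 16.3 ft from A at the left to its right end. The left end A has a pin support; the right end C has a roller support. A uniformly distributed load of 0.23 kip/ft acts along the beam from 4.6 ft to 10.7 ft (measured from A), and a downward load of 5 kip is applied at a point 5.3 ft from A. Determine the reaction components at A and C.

A_x = 0, A_y = 4.119 kip, C_y = 2.284 kip

Resultant of the distributed load: 0.23 × 6.1 = 1.403 kip at 7.65 ft from A.
Moments about A: C_y·16.3 − (0.23·6.1)·7.65 − 5·5.3 = 0 → C_y = 37.23295/16.3 = 2.28423 ≈ 2.284 kip.
ΣF_y = 0: A_y + 2.28423 − 0.23·6.1 − 5 = 0 → A_y = 4.119 kip.
ΣF_x = 0: no horizontal applied forces, so A_x = 0.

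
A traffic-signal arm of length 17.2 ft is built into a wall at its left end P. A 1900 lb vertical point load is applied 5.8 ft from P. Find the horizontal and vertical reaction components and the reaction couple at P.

ΣF_x = 0: P_x = 0.
ΣF_y = 0: P_y − 1900 = 0 → P_y = 1900 lb.
ΣM about P: M_P − 1900·5.8 = 0 → M_P = 11020 lb·ft.

P_x = 0, P_y = 1900 lb, M_P = 11020 lb·ft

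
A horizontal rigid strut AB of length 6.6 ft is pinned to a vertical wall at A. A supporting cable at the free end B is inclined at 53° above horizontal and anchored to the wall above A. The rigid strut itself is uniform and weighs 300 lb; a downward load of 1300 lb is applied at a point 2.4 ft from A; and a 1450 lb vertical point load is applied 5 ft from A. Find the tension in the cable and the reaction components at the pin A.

ΣM about A: T·sin53°·6.6 − 300·3.3 − 1300·2.4 − 1450·5 = 0 → T = 11360/(6.6·0.798636) = 2155.19 ≈ 2155 lb.
ΣF_x = 0: A_x − T·cos53° = 0 → A_x = 2155.19 × 0.601815 = 1297 lb.
ΣF_y = 0: A_y + T·sin53° − 300 − 1300 − 1450 = 0 → A_y = 3050 − 2155.19 × 0.798636 = 1329 lb.

T = 2155 lb, A_x = 1297 lb, A_y = 1329 lb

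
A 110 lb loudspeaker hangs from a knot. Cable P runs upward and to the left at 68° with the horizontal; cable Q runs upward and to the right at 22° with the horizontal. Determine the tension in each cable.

T_P = 102.0 lb, T_Q = 41.21 lb

ΣF_x = 0: −T_P·cos68° + T_Q·cos22° = 0 → T_Q = 0.404026·T_P.
ΣF_y = 0: T_P·sin68° + T_Q·sin22° = 110.
Substitute: T_P·(0.927184 + 0.404026·0.374607) = 110 → T_P = 101.99 ≈ 102.0 lb.
Then T_Q = 0.404026 × 101.99 = 41.21 lb.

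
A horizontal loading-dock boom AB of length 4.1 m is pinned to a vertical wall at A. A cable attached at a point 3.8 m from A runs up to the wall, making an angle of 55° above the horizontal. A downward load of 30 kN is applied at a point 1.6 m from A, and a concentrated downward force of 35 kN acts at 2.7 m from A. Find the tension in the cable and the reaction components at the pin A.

ΣM about A: T·sin55°·3.8 − 30·1.6 − 35·2.7 = 0 → T = 142.5/(3.8·0.819152) = 45.779 ≈ 45.78 kN.
ΣF_x = 0: A_x − T·cos55° = 0 → A_x = 45.779 × 0.573576 = 26.26 kN.
ΣF_y = 0: A_y + T·sin55° − 30 − 35 = 0 → A_y = 65 − 45.779 × 0.819152 = 27.50 kN.

T = 45.78 kN, A_x = 26.26 kN, A_y = 27.50 kN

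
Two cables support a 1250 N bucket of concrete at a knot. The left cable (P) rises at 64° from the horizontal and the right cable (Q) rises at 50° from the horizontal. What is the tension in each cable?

T_P = 879.5 N, T_Q = 599.8 N

ΣF_x = 0: −T_P·cos64° + T_Q·cos50° = 0 → T_Q = 0.681984·T_P.
ΣF_y = 0: T_P·sin64° + T_Q·sin50° = 1250.
Substitute: T_P·(0.898794 + 0.681984·0.766044) = 1250 → T_P = 879.524 ≈ 879.5 N.
Then T_Q = 0.681984 × 879.524 = 599.8 N.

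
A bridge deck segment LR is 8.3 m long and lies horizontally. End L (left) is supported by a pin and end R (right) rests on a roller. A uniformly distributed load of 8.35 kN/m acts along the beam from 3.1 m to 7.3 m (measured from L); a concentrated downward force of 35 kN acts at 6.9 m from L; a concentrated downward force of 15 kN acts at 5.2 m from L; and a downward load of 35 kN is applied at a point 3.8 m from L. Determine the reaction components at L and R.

L_x = 0, L_y = 43.58 kN, R_y = 76.49 kN

Resultant of the distributed load: 8.35 × 4.2 = 35.07 kN at 5.2 m from L.
Moments about L: R_y·8.3 − (8.35·4.2)·5.2 − 35·6.9 − 15·5.2 − 35·3.8 = 0 → R_y = 634.864/8.3 = 76.4896 ≈ 76.49 kN.
ΣF_y = 0: L_y + 76.4896 − 8.35·4.2 − 35 − 15 − 35 = 0 → L_y = 43.58 kN.
ΣF_x = 0: no horizontal applied forces, so L_x = 0.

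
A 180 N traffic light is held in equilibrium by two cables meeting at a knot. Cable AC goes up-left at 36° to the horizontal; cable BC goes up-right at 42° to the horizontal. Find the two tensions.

ΣF_x = 0: −T_AC·cos36° + T_BC·cos42° = 0 → T_BC = 1.08864·T_AC.
ΣF_y = 0: T_AC·sin36° + T_BC·sin42° = 180.
Substitute: T_AC·(0.587785 + 1.08864·0.669131) = 180 → T_AC = 136.754 ≈ 136.8 N.
Then T_BC = 1.08864 × 136.754 = 148.9 N.

T_AC = 136.8 N, T_BC = 148.9 N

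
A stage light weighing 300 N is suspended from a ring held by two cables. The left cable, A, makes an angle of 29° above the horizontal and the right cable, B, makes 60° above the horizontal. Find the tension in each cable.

ΣF_x = 0: −T_A·cos29° + T_B·cos60° = 0 → T_B = 1.74924·T_A.
ΣF_y = 0: T_A·sin29° + T_B·sin60° = 300.
Substitute: T_A·(0.48481 + 1.74924·0.866025) = 300 → T_A = 150.023 ≈ 150.0 N.
Then T_B = 1.74924 × 150.023 = 262.4 N.

T_A = 150.0 N, T_B = 262.4 N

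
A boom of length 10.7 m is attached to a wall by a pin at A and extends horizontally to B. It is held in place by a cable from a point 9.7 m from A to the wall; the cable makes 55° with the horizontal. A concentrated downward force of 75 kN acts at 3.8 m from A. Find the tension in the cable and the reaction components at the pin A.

T = 35.87 kN, A_x = 20.57 kN, A_y = 45.62 kN

ΣM about A: T·sin55°·9.7 − 75·3.8 = 0 → T = 285/(9.7·0.819152) = 35.8681 ≈ 35.87 kN.
ΣF_x = 0: A_x − T·cos55° = 0 → A_x = 35.8681 × 0.573576 = 20.57 kN.
ΣF_y = 0: A_y + T·sin55° − 75 = 0 → A_y = 75 − 35.8681 × 0.819152 = 45.62 kN.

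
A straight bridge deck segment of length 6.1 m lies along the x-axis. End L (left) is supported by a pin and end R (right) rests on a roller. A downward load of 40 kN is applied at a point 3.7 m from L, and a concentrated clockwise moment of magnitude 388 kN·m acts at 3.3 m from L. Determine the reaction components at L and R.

Moments about L: R_y·6.1 − 40·3.7 − 388 = 0 → R_y = 536/6.1 = 87.8689 ≈ 87.87 kN.
ΣF_y = 0: L_y + 87.8689 − 40 = 0 → L_y = -47.87 kN.
ΣF_x = 0: no horizontal applied forces, so L_x = 0.

L_x = 0, L_y = -47.87 kN, R_y = 87.87 kN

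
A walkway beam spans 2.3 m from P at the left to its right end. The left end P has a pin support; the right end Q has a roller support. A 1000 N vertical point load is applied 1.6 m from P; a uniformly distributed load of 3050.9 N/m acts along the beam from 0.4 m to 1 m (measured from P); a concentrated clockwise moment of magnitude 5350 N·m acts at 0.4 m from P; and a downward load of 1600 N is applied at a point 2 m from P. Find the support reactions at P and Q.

P_x = 0, P_y = -539.6 N, Q_y = 4970 N

Resultant of the distributed load: 3050.9 × 0.6 = 1830.54 N at 0.7 m from P.
Taking moments about P: Q_y·2.3 − 1000·1.6 − (3050.9·0.6)·0.7 − 5350 − 1600·2 = 0 → Q_y = 11431.378/2.3 = 4970.16 ≈ 4970 N.
ΣF_y = 0: P_y + 4970.16 − 1000 − 3050.9·0.6 − 1600 = 0 → P_y = -539.6 N.
ΣF_x = 0: no horizontal applied forces, so P_x = 0.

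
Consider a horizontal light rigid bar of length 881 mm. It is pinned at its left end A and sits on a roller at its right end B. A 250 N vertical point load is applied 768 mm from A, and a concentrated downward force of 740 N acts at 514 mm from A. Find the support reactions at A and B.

Taking moments about A: B_y·881 − 250·768 − 740·514 = 0 → B_y = 572360/881 = 649.671 ≈ 649.7 N.
ΣF_y = 0: A_y + 649.671 − 250 − 740 = 0 → A_y = 340.3 N.
ΣF_x = 0: no horizontal applied forces, so A_x = 0.

A_x = 0, A_y = 340.3 N, B_y = 649.7 N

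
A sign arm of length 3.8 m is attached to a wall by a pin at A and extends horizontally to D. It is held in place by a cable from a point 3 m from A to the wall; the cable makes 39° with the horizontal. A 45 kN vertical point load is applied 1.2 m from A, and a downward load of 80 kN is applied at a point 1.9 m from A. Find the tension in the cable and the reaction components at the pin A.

T = 109.1 kN, A_x = 84.80 kN, A_y = 56.33 kN

ΣM about A: T·sin39°·3 − 45·1.2 − 80·1.9 = 0 → T = 206/(3·0.62932) = 109.112 ≈ 109.1 kN.
ΣF_x = 0: A_x − T·cos39° = 0 → A_x = 109.112 × 0.777146 = 84.80 kN.
ΣF_y = 0: A_y + T·sin39° − 45 − 80 = 0 → A_y = 125 − 109.112 × 0.62932 = 56.33 kN.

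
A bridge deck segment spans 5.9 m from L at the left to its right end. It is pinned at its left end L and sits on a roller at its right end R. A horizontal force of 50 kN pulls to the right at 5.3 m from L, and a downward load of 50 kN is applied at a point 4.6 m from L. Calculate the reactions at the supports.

L_x = -50.00 kN, L_y = 11.02 kN, R_y = 38.98 kN

ΣM about L: R_y·5.9 − 50·4.6 = 0 → R_y = 230/5.9 = 38.9831 ≈ 38.98 kN.
ΣF_y = 0: L_y + 38.9831 − 50 = 0 → L_y = 11.02 kN.
ΣF_x = 0: L_x + 50 = 0 → L_x = -50.00 kN.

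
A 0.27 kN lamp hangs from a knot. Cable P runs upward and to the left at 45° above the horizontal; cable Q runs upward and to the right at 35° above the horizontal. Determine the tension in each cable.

ΣF_x = 0: −T_P·cos45° + T_Q·cos35° = 0 → T_Q = 0.863218·T_P.
ΣF_y = 0: T_P·sin45° + T_Q·sin35° = 0.27.
Substitute: T_P·(0.707107 + 0.863218·0.573576) = 0.27 → T_P = 0.224583 ≈ 0.2246 kN.
Then T_Q = 0.863218 × 0.224583 = 0.1939 kN.

T_P = 0.2246 kN, T_Q = 0.1939 kN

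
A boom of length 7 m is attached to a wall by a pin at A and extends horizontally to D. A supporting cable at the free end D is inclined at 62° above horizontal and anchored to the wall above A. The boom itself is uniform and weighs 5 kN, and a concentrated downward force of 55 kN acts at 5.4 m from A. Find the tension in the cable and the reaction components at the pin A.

T = 50.88 kN, A_x = 23.89 kN, A_y = 15.07 kN

ΣM about A: T·sin62°·7 − 5·3.5 − 55·5.4 = 0 → T = 314.5/(7·0.882948) = 50.8847 ≈ 50.88 kN.
ΣF_x = 0: A_x − T·cos62° = 0 → A_x = 50.8847 × 0.469472 = 23.89 kN.
ΣF_y = 0: A_y + T·sin62° − 5 − 55 = 0 → A_y = 60 − 50.8847 × 0.882948 = 15.07 kN.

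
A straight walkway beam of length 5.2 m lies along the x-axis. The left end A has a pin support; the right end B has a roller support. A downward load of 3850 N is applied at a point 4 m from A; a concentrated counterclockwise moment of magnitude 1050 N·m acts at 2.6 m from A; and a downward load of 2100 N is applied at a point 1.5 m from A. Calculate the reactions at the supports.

ΣM about A: B_y·5.2 − 3850·4 + 1050 − 2100·1.5 = 0 → B_y = 17500/5.2 = 3365.38 ≈ 3365 N.
ΣF_y = 0: A_y + 3365.38 − 3850 − 2100 = 0 → A_y = 2585 N.
ΣF_x = 0: no horizontal applied forces, so A_x = 0.

A_x = 0, A_y = 2585 N, B_y = 3365 N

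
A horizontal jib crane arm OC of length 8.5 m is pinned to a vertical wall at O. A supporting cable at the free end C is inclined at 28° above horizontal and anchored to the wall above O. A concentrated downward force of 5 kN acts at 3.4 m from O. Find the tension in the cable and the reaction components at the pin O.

T = 4.260 kN, O_x = 3.761 kN, O_y = 3.000 kN

ΣM about O: T·sin28°·8.5 − 5·3.4 = 0 → T = 17/(8.5·0.469472) = 4.2601 ≈ 4.260 kN.
ΣF_x = 0: O_x − T·cos28° = 0 → O_x = 4.2601 × 0.882948 = 3.761 kN.
ΣF_y = 0: O_y + T·sin28° − 5 = 0 → O_y = 5 − 4.2601 × 0.469472 = 3.000 kN.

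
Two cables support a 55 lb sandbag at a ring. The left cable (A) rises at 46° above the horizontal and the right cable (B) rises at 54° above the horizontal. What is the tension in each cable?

ΣF_x = 0: −T_A·cos46° + T_B·cos54° = 0 → T_B = 1.18182·T_A.
ΣF_y = 0: T_A·sin46° + T_B·sin54° = 55.
Substitute: T_A·(0.71934 + 1.18182·0.809017) = 55 → T_A = 32.827 ≈ 32.83 lb.
Then T_B = 1.18182 × 32.827 = 38.80 lb.

T_A = 32.83 lb, T_B = 38.80 lb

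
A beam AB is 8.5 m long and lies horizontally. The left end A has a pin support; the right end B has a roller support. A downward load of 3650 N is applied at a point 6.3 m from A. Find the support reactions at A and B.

ΣM about A: B_y·8.5 − 3650·6.3 = 0 → B_y = 22995/8.5 = 2705.29 ≈ 2705 N.
ΣF_y = 0: A_y + 2705.29 − 3650 = 0 → A_y = 944.7 N.
ΣF_x = 0: no horizontal applied forces, so A_x = 0.

A_x = 0, A_y = 944.7 N, B_y = 2705 N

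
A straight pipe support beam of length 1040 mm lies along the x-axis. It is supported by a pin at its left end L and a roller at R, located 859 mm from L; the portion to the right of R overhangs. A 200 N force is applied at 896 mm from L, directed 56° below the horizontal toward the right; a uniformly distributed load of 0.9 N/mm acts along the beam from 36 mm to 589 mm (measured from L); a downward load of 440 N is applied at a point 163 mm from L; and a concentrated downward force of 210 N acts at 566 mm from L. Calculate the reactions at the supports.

Resultant of the distributed load: 0.9 × 553 = 497.7 N at 312.5 mm from L.
Moments about L: R_y·859 − 200·sin56°·896 − (0.9·553)·312.5 − 440·163 − 210·566 = 0 → R_y = 494675/859 = 575.873 ≈ 575.9 N.
ΣF_y = 0: L_y + 575.873 − 200·sin56° − 0.9·553 − 440 − 210 = 0 → L_y = 737.6 N.
ΣF_x = 0: L_x + 200·cos56° = 0 → L_x = -111.8 N.

L_x = -111.8 N, L_y = 737.6 N, R_y = 575.9 N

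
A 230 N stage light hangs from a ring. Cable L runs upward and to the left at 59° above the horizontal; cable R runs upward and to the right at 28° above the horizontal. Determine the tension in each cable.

ΣF_x = 0: −T_L·cos59° + T_R·cos28° = 0 → T_R = 0.583317·T_L.
ΣF_y = 0: T_L·sin59° + T_R·sin28° = 230.
Substitute: T_L·(0.857167 + 0.583317·0.469472) = 230 → T_L = 203.357 ≈ 203.4 N.
Then T_R = 0.583317 × 203.357 = 118.6 N.

T_L = 203.4 N, T_R = 118.6 N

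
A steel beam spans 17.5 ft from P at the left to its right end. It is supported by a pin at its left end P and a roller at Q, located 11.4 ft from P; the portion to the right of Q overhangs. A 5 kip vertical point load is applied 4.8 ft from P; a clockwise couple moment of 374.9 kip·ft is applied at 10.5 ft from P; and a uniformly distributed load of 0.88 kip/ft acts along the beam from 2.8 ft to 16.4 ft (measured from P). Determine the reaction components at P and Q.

P_x = 0, P_y = -28.10 kip, Q_y = 45.07 kip

Resultant of the distributed load: 0.88 × 13.6 = 11.968 kip at 9.6 ft from P.
ΣM about P: Q_y·11.4 − 5·4.8 − 374.9 − (0.88·13.6)·9.6 = 0 → Q_y = 513.7928/11.4 = 45.0695 ≈ 45.07 kip.
ΣF_y = 0: P_y + 45.0695 − 5 − 0.88·13.6 = 0 → P_y = -28.10 kip.
ΣF_x = 0: no horizontal applied forces, so P_x = 0.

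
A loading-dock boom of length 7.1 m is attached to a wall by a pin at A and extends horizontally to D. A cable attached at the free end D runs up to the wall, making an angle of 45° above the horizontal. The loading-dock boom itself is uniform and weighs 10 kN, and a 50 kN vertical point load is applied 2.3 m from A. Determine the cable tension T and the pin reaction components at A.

ΣM about A: T·sin45°·7.1 − 10·3.55 − 50·2.3 = 0 → T = 150.5/(7.1·0.707107) = 29.9773 ≈ 29.98 kN.
ΣF_x = 0: A_x − T·cos45° = 0 → A_x = 29.9773 × 0.707107 = 21.20 kN.
ΣF_y = 0: A_y + T·sin45° − 10 − 50 = 0 → A_y = 60 − 29.9773 × 0.707107 = 38.80 kN.

T = 29.98 kN, A_x = 21.20 kN, A_y = 38.80 kN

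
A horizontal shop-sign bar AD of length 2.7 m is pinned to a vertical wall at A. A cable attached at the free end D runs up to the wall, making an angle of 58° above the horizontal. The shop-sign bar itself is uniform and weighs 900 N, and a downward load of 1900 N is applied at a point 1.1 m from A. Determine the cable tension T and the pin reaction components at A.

ΣM about A: T·sin58°·2.7 − 900·1.35 − 1900·1.1 = 0 → T = 3305/(2.7·0.848048) = 1443.4 ≈ 1443 N.
ΣF_x = 0: A_x − T·cos58° = 0 → A_x = 1443.4 × 0.529919 = 764.9 N.
ΣF_y = 0: A_y + T·sin58° − 900 − 1900 = 0 → A_y = 2800 − 1443.4 × 0.848048 = 1576 N.

T = 1443 N, A_x = 764.9 N, A_y = 1576 N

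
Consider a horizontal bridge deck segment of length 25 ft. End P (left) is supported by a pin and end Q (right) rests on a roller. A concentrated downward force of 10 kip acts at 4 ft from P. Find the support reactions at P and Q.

Moments about P: Q_y·25 − 10·4 = 0 → Q_y = 40/25 = 1.600 kip.
ΣF_y = 0: P_y + 1.6 − 10 = 0 → P_y = 8.400 kip.
ΣF_x = 0: no horizontal applied forces, so P_x = 0.

P_x = 0, P_y = 8.400 kip, Q_y = 1.600 kip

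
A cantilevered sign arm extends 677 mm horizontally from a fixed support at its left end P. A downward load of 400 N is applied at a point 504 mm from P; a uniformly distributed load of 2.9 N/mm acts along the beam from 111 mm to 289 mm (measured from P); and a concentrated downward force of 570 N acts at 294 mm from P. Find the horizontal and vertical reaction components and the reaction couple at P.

Resultant of the distributed load: 2.9 × 178 = 516.2 N at 200 mm from P.
ΣF_x = 0: P_x = 0.
ΣF_y = 0: P_y − 400 − 2.9·178 − 570 = 0 → P_y = 1486 N.
ΣM about P: M_P − 400·504 − (2.9·178)·200 − 570·294 = 0 → M_P = 472400 N·mm.

P_x = 0, P_y = 1486 N, M_P = 472400 N·mm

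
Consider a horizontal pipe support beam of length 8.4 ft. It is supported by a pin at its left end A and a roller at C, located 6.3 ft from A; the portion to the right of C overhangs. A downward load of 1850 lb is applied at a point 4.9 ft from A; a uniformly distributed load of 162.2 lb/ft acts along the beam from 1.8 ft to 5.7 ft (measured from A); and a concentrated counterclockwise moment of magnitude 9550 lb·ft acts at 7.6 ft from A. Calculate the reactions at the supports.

A_x = 0, A_y = 2183 lb, C_y = 299.6 lb

Resultant of the distributed load: 162.2 × 3.9 = 632.58 lb at 3.75 ft from A.
ΣM about A: C_y·6.3 − 1850·4.9 − (162.2·3.9)·3.75 + 9550 = 0 → C_y = 1887.175/6.3 = 299.552 ≈ 299.6 lb.
ΣF_y = 0: A_y + 299.552 − 1850 − 162.2·3.9 = 0 → A_y = 2183 lb.
ΣF_x = 0: no horizontal applied forces, so A_x = 0.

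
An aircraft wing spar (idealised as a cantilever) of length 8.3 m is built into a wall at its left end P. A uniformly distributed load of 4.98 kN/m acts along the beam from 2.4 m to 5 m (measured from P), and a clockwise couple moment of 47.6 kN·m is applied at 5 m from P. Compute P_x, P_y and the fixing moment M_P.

P_x = 0, P_y = 12.95 kN, M_P = 95.51 kN·m

Resultant of the distributed load: 4.98 × 2.6 = 12.948 kN at 3.7 m from P.
ΣF_x = 0: P_x = 0.
ΣF_y = 0: P_y − 4.98·2.6 = 0 → P_y = 12.95 kN.
ΣM about P: M_P − (4.98·2.6)·3.7 − 47.6 = 0 → M_P = 95.51 kN·m.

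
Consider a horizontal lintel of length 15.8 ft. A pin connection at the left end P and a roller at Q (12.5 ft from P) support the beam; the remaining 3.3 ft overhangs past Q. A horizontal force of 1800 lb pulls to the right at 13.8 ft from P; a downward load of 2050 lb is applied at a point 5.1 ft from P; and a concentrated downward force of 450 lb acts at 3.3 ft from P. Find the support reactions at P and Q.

P_x = -1800 lb, P_y = 1545 lb, Q_y = 955.2 lb

Moments about P: Q_y·12.5 − 2050·5.1 − 450·3.3 = 0 → Q_y = 11940/12.5 = 955.2 lb.
ΣF_y = 0: P_y + 955.2 − 2050 − 450 = 0 → P_y = 1545 lb.
ΣF_x = 0: P_x + 1800 = 0 → P_x = -1800 lb.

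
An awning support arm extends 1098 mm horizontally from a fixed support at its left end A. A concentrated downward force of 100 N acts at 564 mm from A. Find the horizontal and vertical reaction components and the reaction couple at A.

ΣF_x = 0: A_x = 0.
ΣF_y = 0: A_y − 100 = 0 → A_y = 100.0 N.
ΣM about A: M_A − 100·564 = 0 → M_A = 56400 N·mm.

A_x = 0, A_y = 100.0 N, M_A = 56400 N·mm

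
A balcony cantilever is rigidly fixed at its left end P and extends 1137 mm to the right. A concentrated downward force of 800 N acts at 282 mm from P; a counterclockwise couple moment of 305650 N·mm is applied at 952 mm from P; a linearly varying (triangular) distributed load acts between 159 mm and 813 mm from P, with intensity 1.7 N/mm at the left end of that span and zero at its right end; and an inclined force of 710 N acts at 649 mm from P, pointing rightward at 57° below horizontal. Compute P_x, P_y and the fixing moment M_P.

Resultant of the triangular load: ½ × 1.7 × 654 = 555.9 N, acting at 377 mm from P (one-third of the span from the peak).
ΣF_x = 0: P_x + 710·cos57° = 0 → P_x = -386.7 N.
ΣF_y = 0: P_y − 800 − ½·1.7·654 − 710·sin57° = 0 → P_y = 1951 N.
ΣM about P: M_P − 800·282 + 305650 − (½·1.7·654)·377 − 710·sin57°·649 = 0 → M_P = 516000 N·mm.

P_x = -386.7 N, P_y = 1951 N, M_P = 516000 N·mm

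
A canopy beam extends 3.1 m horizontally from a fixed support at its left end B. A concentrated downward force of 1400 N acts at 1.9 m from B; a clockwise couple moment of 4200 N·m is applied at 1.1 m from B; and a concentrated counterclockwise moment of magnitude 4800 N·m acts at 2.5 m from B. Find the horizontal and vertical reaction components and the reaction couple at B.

ΣF_x = 0: B_x = 0.
ΣF_y = 0: B_y − 1400 = 0 → B_y = 1400 N.
ΣM about B: M_B − 1400·1.9 − 4200 + 4800 = 0 → M_B = 2060 N·m.

B_x = 0, B_y = 1400 N, M_B = 2060 N·m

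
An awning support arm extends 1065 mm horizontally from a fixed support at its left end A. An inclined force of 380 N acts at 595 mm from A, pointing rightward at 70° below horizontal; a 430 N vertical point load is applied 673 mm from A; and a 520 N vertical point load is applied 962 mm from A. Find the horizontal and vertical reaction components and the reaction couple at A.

ΣF_x = 0: A_x + 380·cos70° = 0 → A_x = -130.0 N.
ΣF_y = 0: A_y − 380·sin70° − 430 − 520 = 0 → A_y = 1307 N.
ΣM about A: M_A − 380·sin70°·595 − 430·673 − 520·962 = 0 → M_A = 1002000 N·mm.

A_x = -130.0 N, A_y = 1307 N, M_A = 1002000 N·mm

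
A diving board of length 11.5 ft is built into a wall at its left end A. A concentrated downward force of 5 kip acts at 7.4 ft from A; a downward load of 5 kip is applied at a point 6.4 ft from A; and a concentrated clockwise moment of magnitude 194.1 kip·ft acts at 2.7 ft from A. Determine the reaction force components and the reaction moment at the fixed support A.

ΣF_x = 0: A_x = 0.
ΣF_y = 0: A_y − 5 − 5 = 0 → A_y = 10.00 kip.
ΣM about A: M_A − 5·7.4 − 5·6.4 − 194.1 = 0 → M_A = 263.1 kip·ft.

A_x = 0, A_y = 10.00 kip, M_A = 263.1 kip·ft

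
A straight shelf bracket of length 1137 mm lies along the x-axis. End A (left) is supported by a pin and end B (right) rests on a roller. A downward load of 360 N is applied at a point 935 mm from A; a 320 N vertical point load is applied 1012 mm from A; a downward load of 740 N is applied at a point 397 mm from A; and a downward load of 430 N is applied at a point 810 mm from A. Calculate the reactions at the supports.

Taking moments about A: B_y·1137 − 360·935 − 320·1012 − 740·397 − 430·810 = 0 → B_y = 1302520/1137 = 1145.58 ≈ 1146 N.
ΣF_y = 0: A_y + 1145.58 − 360 − 320 − 740 − 430 = 0 → A_y = 704.4 N.
ΣF_x = 0: no horizontal applied forces, so A_x = 0.

A_x = 0, A_y = 704.4 N, B_y = 1146 N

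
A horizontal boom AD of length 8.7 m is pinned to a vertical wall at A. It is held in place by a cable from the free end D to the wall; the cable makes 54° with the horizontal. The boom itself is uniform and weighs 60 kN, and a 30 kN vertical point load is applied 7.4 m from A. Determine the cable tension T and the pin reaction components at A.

ΣM about A: T·sin54°·8.7 − 60·4.35 − 30·7.4 = 0 → T = 483/(8.7·0.809017) = 68.6231 ≈ 68.62 kN.
ΣF_x = 0: A_x − T·cos54° = 0 → A_x = 68.6231 × 0.587785 = 40.34 kN.
ΣF_y = 0: A_y + T·sin54° − 60 − 30 = 0 → A_y = 90 − 68.6231 × 0.809017 = 34.48 kN.

T = 68.62 kN, A_x = 40.34 kN, A_y = 34.48 kN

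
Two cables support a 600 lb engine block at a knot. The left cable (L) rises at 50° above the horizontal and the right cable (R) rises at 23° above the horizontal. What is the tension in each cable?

T_L = 577.5 lb, T_R = 403.3 lb

ΣF_x = 0: −T_L·cos50° + T_R·cos23° = 0 → T_R = 0.698299·T_L.
ΣF_y = 0: T_L·sin50° + T_R·sin23° = 600.
Substitute: T_L·(0.766044 + 0.698299·0.390731) = 600 → T_L = 577.539 ≈ 577.5 lb.
Then T_R = 0.698299 × 577.539 = 403.3 lb.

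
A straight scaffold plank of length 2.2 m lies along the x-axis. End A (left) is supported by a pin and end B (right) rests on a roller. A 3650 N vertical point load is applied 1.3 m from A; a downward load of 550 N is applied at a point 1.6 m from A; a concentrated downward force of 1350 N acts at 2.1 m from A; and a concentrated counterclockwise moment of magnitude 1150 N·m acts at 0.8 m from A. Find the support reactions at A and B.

Moments about A: B_y·2.2 − 3650·1.3 − 550·1.6 − 1350·2.1 + 1150 = 0 → B_y = 7310/2.2 = 3322.73 ≈ 3323 N.
ΣF_y = 0: A_y + 3322.73 − 3650 − 550 − 1350 = 0 → A_y = 2227 N.
ΣF_x = 0: no horizontal applied forces, so A_x = 0.

A_x = 0, A_y = 2227 N, B_y = 3323 N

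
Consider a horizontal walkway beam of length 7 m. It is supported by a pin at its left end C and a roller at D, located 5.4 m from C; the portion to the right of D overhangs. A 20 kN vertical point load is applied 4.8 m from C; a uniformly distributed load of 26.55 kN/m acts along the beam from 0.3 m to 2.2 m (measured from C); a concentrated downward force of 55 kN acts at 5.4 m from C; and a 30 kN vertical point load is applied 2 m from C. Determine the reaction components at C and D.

Resultant of the distributed load: 26.55 × 1.9 = 50.445 kN at 1.25 m from C.
Moments about C: D_y·5.4 − 20·4.8 − (26.55·1.9)·1.25 − 55·5.4 − 30·2 = 0 → D_y = 516.05625/5.4 = 95.566 ≈ 95.57 kN.
ΣF_y = 0: C_y + 95.566 − 20 − 26.55·1.9 − 55 − 30 = 0 → C_y = 59.88 kN.
ΣF_x = 0: no horizontal applied forces, so C_x = 0.

C_x = 0, C_y = 59.88 kN, D_y = 95.57 kN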